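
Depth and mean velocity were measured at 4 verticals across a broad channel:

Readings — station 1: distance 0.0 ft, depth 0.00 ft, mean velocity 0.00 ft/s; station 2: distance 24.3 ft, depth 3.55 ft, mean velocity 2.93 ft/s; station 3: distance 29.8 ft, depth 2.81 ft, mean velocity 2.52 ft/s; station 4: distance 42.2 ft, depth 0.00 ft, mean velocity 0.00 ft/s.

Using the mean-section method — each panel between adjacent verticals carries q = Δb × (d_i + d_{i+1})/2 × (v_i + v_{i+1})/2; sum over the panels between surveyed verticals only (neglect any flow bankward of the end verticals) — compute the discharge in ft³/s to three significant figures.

133 ft³/s

Panel 1-2: Δb = 24.3 ft, d̄ = (0.00+3.55)/2 = 1.775, v̄ = (0.00+2.93)/2 = 1.465 → q = 24.3×1.775×1.465 = 63.19 ft³/s
Panel 2-3: Δb = 5.5 ft, d̄ = (3.55+2.81)/2 = 3.18, v̄ = (2.93+2.52)/2 = 2.725 → q = 5.5×3.18×2.725 = 47.66 ft³/s
Panel 3-4: Δb = 12.4 ft, d̄ = (2.81+0.00)/2 = 1.405, v̄ = (2.52+0.00)/2 = 1.26 → q = 12.4×1.405×1.26 = 21.95 ft³/s
Q = Σ q = 132.8 ft³/s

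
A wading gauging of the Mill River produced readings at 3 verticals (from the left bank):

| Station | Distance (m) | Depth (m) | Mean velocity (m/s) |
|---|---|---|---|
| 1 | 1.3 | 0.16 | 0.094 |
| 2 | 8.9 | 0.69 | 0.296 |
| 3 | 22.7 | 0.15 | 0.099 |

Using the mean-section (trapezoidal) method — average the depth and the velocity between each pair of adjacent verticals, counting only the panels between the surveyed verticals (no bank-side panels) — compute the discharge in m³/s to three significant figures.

1.77 m³/s

Panel 1-2: Δb = 7.6 m, d̄ = (0.16+0.69)/2 = 0.425, v̄ = (0.094+0.296)/2 = 0.195 → q = 7.6×0.425×0.195 = 0.6299 m³/s
Panel 2-3: Δb = 13.8 m, d̄ = (0.69+0.15)/2 = 0.42, v̄ = (0.296+0.099)/2 = 0.1975 → q = 13.8×0.42×0.1975 = 1.145 m³/s
Q = Σ q = 1.775 m³/s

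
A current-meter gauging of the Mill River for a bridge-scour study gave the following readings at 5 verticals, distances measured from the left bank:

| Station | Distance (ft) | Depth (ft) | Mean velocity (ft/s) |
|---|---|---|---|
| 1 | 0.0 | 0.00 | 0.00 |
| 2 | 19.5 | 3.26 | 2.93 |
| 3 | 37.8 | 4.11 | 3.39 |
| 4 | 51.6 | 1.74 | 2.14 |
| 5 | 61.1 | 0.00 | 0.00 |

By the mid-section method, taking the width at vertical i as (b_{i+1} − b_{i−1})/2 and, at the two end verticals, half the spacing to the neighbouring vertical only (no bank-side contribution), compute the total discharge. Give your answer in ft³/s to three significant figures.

448 ft³/s

w_2 = (37.8 − 0.0)/2 = 18.9 ft; q_2 = 2.93 × 3.26 × 18.9 = 180.5 ft³/s
w_3 = (51.6 − 19.5)/2 = 16.05 ft; q_3 = 3.39 × 4.11 × 16.05 = 223.6 ft³/s
w_4 = (61.1 − 37.8)/2 = 11.65 ft; q_4 = 2.14 × 1.74 × 11.65 = 43.38 ft³/s
Stations 1, 5 contribute zero (depth or velocity is 0).
Q = Σ qᵢ = 447.5 ft³/s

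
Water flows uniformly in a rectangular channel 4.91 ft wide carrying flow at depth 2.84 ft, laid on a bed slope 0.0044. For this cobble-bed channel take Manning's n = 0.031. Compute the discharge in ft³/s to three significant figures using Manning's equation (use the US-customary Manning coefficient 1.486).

53.3 ft³/s

A = b·y = 4.91 × 2.84 = 13.94 ft²
P = b + 2y = 4.91 + 2×2.84 = 10.59 ft
R = A/P = 13.94/10.59 = 1.317 ft
Q = (1.486/n)·A·R^(2/3)·S^(1/2) = (1.486/0.031) × 13.94 × 1.317^(2/3) × 0.0044^(1/2) = 53.27 ft³/s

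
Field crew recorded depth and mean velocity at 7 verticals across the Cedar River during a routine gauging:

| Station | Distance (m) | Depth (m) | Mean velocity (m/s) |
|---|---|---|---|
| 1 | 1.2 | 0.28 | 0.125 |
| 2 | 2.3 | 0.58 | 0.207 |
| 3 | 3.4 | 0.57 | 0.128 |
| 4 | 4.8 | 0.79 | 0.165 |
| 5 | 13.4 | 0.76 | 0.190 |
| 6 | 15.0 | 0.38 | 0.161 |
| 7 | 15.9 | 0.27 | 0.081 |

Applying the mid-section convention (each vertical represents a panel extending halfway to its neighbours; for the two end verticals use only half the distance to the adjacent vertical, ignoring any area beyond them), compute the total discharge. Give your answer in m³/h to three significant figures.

6180 m³/h

w_1 = (2.3 − 1.2)/2 = 0.55 m; q_1 = 0.125 × 0.28 × 0.55 = 0.01925 m³/s
w_2 = (3.4 − 1.2)/2 = 1.1 m; q_2 = 0.207 × 0.58 × 1.1 = 0.1321 m³/s
w_3 = (4.8 − 2.3)/2 = 1.25 m; q_3 = 0.128 × 0.57 × 1.25 = 0.09120 m³/s
w_4 = (13.4 − 3.4)/2 = 5 m; q_4 = 0.165 × 0.79 × 5 = 0.6518 m³/s
w_5 = (15.0 − 4.8)/2 = 5.1 m; q_5 = 0.190 × 0.76 × 5.1 = 0.7364 m³/s
w_6 = (15.9 − 13.4)/2 = 1.25 m; q_6 = 0.161 × 0.38 × 1.25 = 0.07648 m³/s
w_7 = (15.9 − 15.0)/2 = 0.45 m; q_7 = 0.081 × 0.27 × 0.45 = 0.009842 m³/s
Q = Σ qᵢ = 1.717 m³/s
= 1.717 × 3600 = 6181 m³/h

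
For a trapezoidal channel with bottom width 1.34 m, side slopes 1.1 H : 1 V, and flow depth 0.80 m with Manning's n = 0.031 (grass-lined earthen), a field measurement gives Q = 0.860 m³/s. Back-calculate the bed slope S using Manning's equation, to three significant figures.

0.000604

A = (b + z·y)·y = (1.34 + 1.1×0.80)×0.80 = 1.776 m²
P = b + 2y√(1+z²) = 1.34 + 2×0.80×√(1+1.1²) = 3.719 m
R = A/P = 1.776/3.719 = 0.4776 m
S = (Q·n / (1·A·R^(2/3)))² = (0.860×0.031 / (1×1.776×0.6110))² = 0.0006036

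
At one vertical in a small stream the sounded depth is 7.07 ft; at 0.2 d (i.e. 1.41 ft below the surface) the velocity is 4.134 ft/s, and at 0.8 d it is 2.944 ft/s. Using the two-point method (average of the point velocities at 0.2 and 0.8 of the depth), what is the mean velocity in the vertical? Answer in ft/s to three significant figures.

v̄ = (4.134 + 2.944) / 2 = 3.539 ft/s

3.54 ft/s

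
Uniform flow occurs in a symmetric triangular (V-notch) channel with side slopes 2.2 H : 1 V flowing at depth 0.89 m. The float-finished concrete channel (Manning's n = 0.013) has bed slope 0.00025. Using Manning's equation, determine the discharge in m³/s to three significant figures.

1.16 m³/s

A = z·y² = 2.2×0.89² = 1.743 m²
P = 2y√(1+z²) = 2×0.89×√(1+2.2²) = 4.302 m
R = A/P = 1.743/4.302 = 0.4051 m
Q = (1/n)·A·R^(2/3)·S^(1/2) = (1/0.013) × 1.743 × 0.4051^(2/3) × 0.00025^(1/2) = 1.160 m³/s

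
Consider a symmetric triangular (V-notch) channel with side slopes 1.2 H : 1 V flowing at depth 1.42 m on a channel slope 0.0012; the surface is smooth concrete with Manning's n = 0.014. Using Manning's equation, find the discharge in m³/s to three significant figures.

A = z·y² = 1.2×1.42² = 2.420 m²
P = 2y√(1+z²) = 2×1.42×√(1+1.2²) = 4.436 m
R = A/P = 2.420/4.436 = 0.5454 m
Q = (1/n)·A·R^(2/3)·S^(1/2) = (1/0.014) × 2.420 × 0.5454^(2/3) × 0.0012^(1/2) = 3.997 m³/s

4.00 m³/s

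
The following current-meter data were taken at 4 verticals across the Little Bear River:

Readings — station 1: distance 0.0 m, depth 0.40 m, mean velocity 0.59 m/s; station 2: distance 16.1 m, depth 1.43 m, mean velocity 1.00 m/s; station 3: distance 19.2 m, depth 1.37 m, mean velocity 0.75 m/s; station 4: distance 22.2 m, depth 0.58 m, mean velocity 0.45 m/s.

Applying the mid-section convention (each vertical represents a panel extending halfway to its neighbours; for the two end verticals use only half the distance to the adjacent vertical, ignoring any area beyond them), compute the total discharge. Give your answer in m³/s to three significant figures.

19.2 m³/s

w_1 = (16.1 − 0.0)/2 = 8.05 m; q_1 = 0.59 × 0.40 × 8.05 = 1.900 m³/s
w_2 = (19.2 − 0.0)/2 = 9.6 m; q_2 = 1.00 × 1.43 × 9.6 = 13.73 m³/s
w_3 = (22.2 − 16.1)/2 = 3.05 m; q_3 = 0.75 × 1.37 × 3.05 = 3.134 m³/s
w_4 = (22.2 − 19.2)/2 = 1.5 m; q_4 = 0.45 × 0.58 × 1.5 = 0.3915 m³/s
Q = Σ qᵢ = 19.15 m³/s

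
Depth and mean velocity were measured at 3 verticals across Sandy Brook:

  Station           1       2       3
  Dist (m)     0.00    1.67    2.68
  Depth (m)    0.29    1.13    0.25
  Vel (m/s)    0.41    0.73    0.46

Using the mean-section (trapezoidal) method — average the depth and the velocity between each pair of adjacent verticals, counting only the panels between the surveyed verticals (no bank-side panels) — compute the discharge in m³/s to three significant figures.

1.09 m³/s

Panel 1-2: Δb = 1.67 m, d̄ = (0.29+1.13)/2 = 0.71, v̄ = (0.41+0.73)/2 = 0.57 → q = 1.67×0.71×0.57 = 0.6758 m³/s
Panel 2-3: Δb = 1.01 m, d̄ = (1.13+0.25)/2 = 0.69, v̄ = (0.73+0.46)/2 = 0.595 → q = 1.01×0.69×0.595 = 0.4147 m³/s
Q = Σ q = 1.091 m³/s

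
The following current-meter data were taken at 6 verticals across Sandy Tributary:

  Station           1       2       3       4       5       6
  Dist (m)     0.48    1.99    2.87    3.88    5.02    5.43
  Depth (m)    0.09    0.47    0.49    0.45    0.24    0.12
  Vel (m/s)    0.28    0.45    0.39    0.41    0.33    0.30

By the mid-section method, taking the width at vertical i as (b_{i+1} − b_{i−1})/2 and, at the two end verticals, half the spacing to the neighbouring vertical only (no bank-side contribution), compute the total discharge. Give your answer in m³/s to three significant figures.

w_1 = (1.99 − 0.48)/2 = 0.755 m; q_1 = 0.28 × 0.09 × 0.755 = 0.01903 m³/s
w_2 = (2.87 − 0.48)/2 = 1.195 m; q_2 = 0.45 × 0.47 × 1.195 = 0.2527 m³/s
w_3 = (3.88 − 1.99)/2 = 0.945 m; q_3 = 0.39 × 0.49 × 0.945 = 0.1806 m³/s
w_4 = (5.02 − 2.87)/2 = 1.075 m; q_4 = 0.41 × 0.45 × 1.075 = 0.1983 m³/s
w_5 = (5.43 − 3.88)/2 = 0.775 m; q_5 = 0.33 × 0.24 × 0.775 = 0.06138 m³/s
w_6 = (5.43 − 5.02)/2 = 0.205 m; q_6 = 0.30 × 0.12 × 0.205 = 0.007380 m³/s
Q = Σ qᵢ = 0.7195 m³/s

0.719 m³/s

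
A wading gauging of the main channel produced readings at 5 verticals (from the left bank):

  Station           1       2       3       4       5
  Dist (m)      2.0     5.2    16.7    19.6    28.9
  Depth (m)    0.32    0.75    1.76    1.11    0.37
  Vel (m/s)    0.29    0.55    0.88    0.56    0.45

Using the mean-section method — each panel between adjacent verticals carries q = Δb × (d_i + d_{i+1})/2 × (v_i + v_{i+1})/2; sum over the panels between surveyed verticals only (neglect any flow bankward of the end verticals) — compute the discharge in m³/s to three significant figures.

17.5 m³/s

Panel 1-2: Δb = 3.2 m, d̄ = (0.32+0.75)/2 = 0.535, v̄ = (0.29+0.55)/2 = 0.42 → q = 3.2×0.535×0.42 = 0.7190 m³/s
Panel 2-3: Δb = 11.5 m, d̄ = (0.75+1.76)/2 = 1.255, v̄ = (0.55+0.88)/2 = 0.715 → q = 11.5×1.255×0.715 = 10.32 m³/s
Panel 3-4: Δb = 2.9 m, d̄ = (1.76+1.11)/2 = 1.435, v̄ = (0.88+0.56)/2 = 0.72 → q = 2.9×1.435×0.72 = 2.996 m³/s
Panel 4-5: Δb = 9.3 m, d̄ = (1.11+0.37)/2 = 0.74, v̄ = (0.56+0.45)/2 = 0.505 → q = 9.3×0.74×0.505 = 3.475 m³/s
Q = Σ q = 17.51 m³/s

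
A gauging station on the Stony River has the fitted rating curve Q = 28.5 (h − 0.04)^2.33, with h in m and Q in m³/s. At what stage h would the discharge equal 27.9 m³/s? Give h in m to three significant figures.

h − h₀ = (Q/C)^(1/b) = (27.9/28.5)^(1/2.33) = 0.9909 m
h = 0.04 + 0.9909 = 1.031 m

1.03 m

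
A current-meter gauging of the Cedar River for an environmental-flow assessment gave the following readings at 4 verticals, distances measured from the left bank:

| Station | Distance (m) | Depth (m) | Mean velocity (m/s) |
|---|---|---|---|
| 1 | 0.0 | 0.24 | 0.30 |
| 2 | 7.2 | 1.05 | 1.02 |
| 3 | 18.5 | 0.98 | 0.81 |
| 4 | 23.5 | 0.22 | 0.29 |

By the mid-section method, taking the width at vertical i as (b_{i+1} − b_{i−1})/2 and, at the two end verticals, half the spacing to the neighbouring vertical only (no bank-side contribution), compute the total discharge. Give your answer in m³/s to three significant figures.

w_1 = (7.2 − 0.0)/2 = 3.6 m; q_1 = 0.30 × 0.24 × 3.6 = 0.2592 m³/s
w_2 = (18.5 − 0.0)/2 = 9.25 m; q_2 = 1.02 × 1.05 × 9.25 = 9.907 m³/s
w_3 = (23.5 − 7.2)/2 = 8.15 m; q_3 = 0.81 × 0.98 × 8.15 = 6.469 m³/s
w_4 = (23.5 − 18.5)/2 = 2.5 m; q_4 = 0.29 × 0.22 × 2.5 = 0.1595 m³/s
Q = Σ qᵢ = 16.79 m³/s

16.8 m³/s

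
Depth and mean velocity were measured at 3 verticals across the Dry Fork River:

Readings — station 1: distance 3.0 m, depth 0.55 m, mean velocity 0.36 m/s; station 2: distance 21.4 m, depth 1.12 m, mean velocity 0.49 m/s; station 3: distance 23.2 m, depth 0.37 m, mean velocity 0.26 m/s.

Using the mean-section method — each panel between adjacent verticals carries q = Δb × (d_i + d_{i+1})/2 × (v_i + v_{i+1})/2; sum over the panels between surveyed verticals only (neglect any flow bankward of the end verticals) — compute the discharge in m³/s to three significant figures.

7.03 m³/s

Panel 1-2: Δb = 18.4 m, d̄ = (0.55+1.12)/2 = 0.835, v̄ = (0.36+0.49)/2 = 0.425 → q = 18.4×0.835×0.425 = 6.530 m³/s
Panel 2-3: Δb = 1.8 m, d̄ = (1.12+0.37)/2 = 0.745, v̄ = (0.49+0.26)/2 = 0.375 → q = 1.8×0.745×0.375 = 0.5029 m³/s
Q = Σ q = 7.033 m³/s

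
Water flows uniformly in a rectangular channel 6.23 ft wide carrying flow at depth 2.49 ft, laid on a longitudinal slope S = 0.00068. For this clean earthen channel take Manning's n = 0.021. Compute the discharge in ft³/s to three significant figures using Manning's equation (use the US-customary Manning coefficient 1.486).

35.5 ft³/s

A = b·y = 6.23 × 2.49 = 15.51 ft²
P = b + 2y = 6.23 + 2×2.49 = 11.21 ft
R = A/P = 15.51/11.21 = 1.384 ft
Q = (1.486/n)·A·R^(2/3)·S^(1/2) = (1.486/0.021) × 15.51 × 1.384^(2/3) × 0.00068^(1/2) = 35.55 ft³/s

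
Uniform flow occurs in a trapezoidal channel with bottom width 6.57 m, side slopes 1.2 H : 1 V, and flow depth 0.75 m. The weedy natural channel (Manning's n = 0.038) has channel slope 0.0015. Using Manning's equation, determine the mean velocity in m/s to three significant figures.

A = (b + z·y)·y = (6.57 + 1.2×0.75)×0.75 = 5.603 m²
P = b + 2y√(1+z²) = 6.57 + 2×0.75×√(1+1.2²) = 8.913 m
R = A/P = 5.603/8.913 = 0.6286 m
Q = (1/n)·A·R^(2/3)·S^(1/2) = (1/0.038) × 5.603 × 0.6286^(2/3) × 0.0015^(1/2) = 4.190 m³/s
V = Q/A = 4.190/5.603 = 0.7479 m/s

0.748 m/s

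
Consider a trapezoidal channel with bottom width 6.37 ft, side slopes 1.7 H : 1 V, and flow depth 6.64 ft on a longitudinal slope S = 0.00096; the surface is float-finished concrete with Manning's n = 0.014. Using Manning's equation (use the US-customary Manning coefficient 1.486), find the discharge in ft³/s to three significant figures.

A = (b + z·y)·y = (6.37 + 1.7×6.64)×6.64 = 117.2 ft²
P = b + 2y√(1+z²) = 6.37 + 2×6.64×√(1+1.7²) = 32.56 ft
R = A/P = 117.2/32.56 = 3.601 ft
Q = (1.486/n)·A·R^(2/3)·S^(1/2) = (1.486/0.014) × 117.2 × 3.601^(2/3) × 0.00096^(1/2) = 905.9 ft³/s

906 ft³/s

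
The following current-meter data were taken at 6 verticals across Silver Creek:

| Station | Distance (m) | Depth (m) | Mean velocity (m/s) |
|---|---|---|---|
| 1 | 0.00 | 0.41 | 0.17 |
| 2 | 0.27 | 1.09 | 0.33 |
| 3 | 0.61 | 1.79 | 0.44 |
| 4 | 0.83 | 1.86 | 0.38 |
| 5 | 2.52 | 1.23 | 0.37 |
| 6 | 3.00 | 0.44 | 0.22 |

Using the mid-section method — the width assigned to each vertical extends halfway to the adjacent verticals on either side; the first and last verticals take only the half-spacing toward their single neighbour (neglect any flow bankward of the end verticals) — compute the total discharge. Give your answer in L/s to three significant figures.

w_1 = (0.27 − 0.00)/2 = 0.135 m; q_1 = 0.17 × 0.41 × 0.135 = 0.009410 m³/s
w_2 = (0.61 − 0.00)/2 = 0.305 m; q_2 = 0.33 × 1.09 × 0.305 = 0.1097 m³/s
w_3 = (0.83 − 0.27)/2 = 0.28 m; q_3 = 0.44 × 1.79 × 0.28 = 0.2205 m³/s
w_4 = (2.52 − 0.61)/2 = 0.955 m; q_4 = 0.38 × 1.86 × 0.955 = 0.6750 m³/s
w_5 = (3.00 − 0.83)/2 = 1.085 m; q_5 = 0.37 × 1.23 × 1.085 = 0.4938 m³/s
w_6 = (3.00 − 2.52)/2 = 0.24 m; q_6 = 0.22 × 0.44 × 0.24 = 0.02323 m³/s
Q = Σ qᵢ = 1.532 m³/s
= 1.532 × 1000 = 1532 L/s

1530 L/s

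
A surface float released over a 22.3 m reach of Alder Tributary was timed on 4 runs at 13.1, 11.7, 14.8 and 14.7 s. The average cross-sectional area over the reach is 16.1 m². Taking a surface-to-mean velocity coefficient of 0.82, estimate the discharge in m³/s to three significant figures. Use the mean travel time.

t̄ = (13.1 + 11.7 + 14.8 + 14.7) / 4 = 13.575 s
v_surface = L / t̄ = 22.3 / 13.575 = 1.643 m/s
v_mean = 0.82 × 1.643 = 1.347 m/s
Q = A × v_mean = 16.1 × 1.347 = 21.69 m³/s

21.7 m³/s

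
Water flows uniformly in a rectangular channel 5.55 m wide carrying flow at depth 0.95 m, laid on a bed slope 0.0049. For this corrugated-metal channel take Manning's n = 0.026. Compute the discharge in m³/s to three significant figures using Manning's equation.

11.3 m³/s

A = b·y = 5.55 × 0.95 = 5.273 m²
P = b + 2y = 5.55 + 2×0.95 = 7.450 m
R = A/P = 5.273/7.450 = 0.7077 m
Q = (1/n)·A·R^(2/3)·S^(1/2) = (1/0.026) × 5.273 × 0.7077^(2/3) × 0.0049^(1/2) = 11.27 m³/s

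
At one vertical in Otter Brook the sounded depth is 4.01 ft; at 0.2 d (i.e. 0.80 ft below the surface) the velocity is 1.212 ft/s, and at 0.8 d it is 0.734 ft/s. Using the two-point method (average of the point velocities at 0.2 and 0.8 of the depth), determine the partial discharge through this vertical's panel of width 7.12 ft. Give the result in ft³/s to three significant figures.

v̄ = (1.212 + 0.734) / 2 = 0.9730 ft/s
q = v̄ × d × w = 0.9730 × 4.01 × 7.12 = 27.78 ft³/s

27.8 ft³/s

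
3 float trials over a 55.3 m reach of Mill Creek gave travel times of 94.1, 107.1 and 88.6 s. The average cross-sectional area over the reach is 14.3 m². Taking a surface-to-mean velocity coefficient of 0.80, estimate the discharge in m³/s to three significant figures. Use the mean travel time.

t̄ = (94.1 + 107.1 + 88.6) / 3 = 96.6 s
v_surface = L / t̄ = 55.3 / 96.6 = 0.5725 m/s
v_mean = 0.80 × 0.5725 = 0.4580 m/s
Q = A × v_mean = 14.3 × 0.4580 = 6.549 m³/s

6.55 m³/s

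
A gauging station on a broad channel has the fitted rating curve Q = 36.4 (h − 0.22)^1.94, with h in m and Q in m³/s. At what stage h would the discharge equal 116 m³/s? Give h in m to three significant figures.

h − h₀ = (Q/C)^(1/b) = (116/36.4)^(1/1.94) = 1.817 m
h = 0.22 + 1.817 = 2.037 m

2.04 m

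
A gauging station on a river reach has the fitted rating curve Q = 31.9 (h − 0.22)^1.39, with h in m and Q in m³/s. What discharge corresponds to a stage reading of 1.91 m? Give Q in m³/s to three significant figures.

Q = 31.9 × (1.91 − 0.22)^1.39 = 31.9 × 1.69^1.39 = 66.15 m³/s

66.2 m³/s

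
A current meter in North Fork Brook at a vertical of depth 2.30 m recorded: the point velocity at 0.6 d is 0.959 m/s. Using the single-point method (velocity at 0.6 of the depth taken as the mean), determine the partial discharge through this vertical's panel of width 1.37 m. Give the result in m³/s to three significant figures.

v̄ = v₀.₆ = 0.959 m/s
q = v̄ × d × w = 0.9590 × 2.30 × 1.37 = 3.022 m³/s

3.02 m³/s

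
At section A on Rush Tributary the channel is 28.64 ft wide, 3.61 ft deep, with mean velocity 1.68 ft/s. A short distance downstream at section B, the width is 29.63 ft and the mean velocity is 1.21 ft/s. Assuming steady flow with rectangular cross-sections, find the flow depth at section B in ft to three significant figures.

Q = A₁V₁ = (28.64×3.61) × 1.68 = 173.7 ft³/s
d₂ = Q/(b₂ V₂) = 173.7/(29.63×1.21) = 4.845 ft

4.84 ft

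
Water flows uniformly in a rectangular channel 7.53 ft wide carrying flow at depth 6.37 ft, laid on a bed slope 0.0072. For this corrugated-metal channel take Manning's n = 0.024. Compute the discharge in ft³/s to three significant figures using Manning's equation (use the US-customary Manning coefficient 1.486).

A = b·y = 7.53 × 6.37 = 47.97 ft²
P = b + 2y = 7.53 + 2×6.37 = 20.27 ft
R = A/P = 47.97/20.27 = 2.366 ft
Q = (1.486/n)·A·R^(2/3)·S^(1/2) = (1.486/0.024) × 47.97 × 2.366^(2/3) × 0.0072^(1/2) = 447.5 ft³/s

448 ft³/s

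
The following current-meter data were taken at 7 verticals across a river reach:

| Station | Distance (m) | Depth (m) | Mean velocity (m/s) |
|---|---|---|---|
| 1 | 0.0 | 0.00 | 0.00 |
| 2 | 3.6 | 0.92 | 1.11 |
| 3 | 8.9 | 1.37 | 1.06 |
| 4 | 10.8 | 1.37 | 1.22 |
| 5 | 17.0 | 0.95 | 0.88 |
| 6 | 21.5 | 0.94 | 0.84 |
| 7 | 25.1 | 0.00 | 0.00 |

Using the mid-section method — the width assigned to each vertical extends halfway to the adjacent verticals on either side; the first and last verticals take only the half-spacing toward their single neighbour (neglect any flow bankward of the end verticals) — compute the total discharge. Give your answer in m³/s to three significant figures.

w_2 = (8.9 − 0.0)/2 = 4.45 m; q_2 = 1.11 × 0.92 × 4.45 = 4.544 m³/s
w_3 = (10.8 − 3.6)/2 = 3.6 m; q_3 = 1.06 × 1.37 × 3.6 = 5.228 m³/s
w_4 = (17.0 − 8.9)/2 = 4.05 m; q_4 = 1.22 × 1.37 × 4.05 = 6.769 m³/s
w_5 = (21.5 − 10.8)/2 = 5.35 m; q_5 = 0.88 × 0.95 × 5.35 = 4.473 m³/s
w_6 = (25.1 − 17.0)/2 = 4.05 m; q_6 = 0.84 × 0.94 × 4.05 = 3.198 m³/s
Stations 1, 7 contribute zero (depth or velocity is 0).
Q = Σ qᵢ = 24.21 m³/s

24.2 m³/s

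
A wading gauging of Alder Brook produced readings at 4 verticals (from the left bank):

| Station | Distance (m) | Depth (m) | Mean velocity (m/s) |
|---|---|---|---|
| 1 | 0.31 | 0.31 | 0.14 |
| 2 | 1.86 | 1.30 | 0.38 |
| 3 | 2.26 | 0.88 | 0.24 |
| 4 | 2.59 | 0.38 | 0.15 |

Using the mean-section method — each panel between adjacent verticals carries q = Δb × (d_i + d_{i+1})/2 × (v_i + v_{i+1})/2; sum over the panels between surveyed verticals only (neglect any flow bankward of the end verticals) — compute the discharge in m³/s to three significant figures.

0.500 m³/s

Panel 1-2: Δb = 1.55 m, d̄ = (0.31+1.30)/2 = 0.805, v̄ = (0.14+0.38)/2 = 0.26 → q = 1.55×0.805×0.26 = 0.3244 m³/s
Panel 2-3: Δb = 0.4 m, d̄ = (1.30+0.88)/2 = 1.09, v̄ = (0.38+0.24)/2 = 0.31 → q = 0.4×1.09×0.31 = 0.1352 m³/s
Panel 3-4: Δb = 0.33 m, d̄ = (0.88+0.38)/2 = 0.63, v̄ = (0.24+0.15)/2 = 0.195 → q = 0.33×0.63×0.195 = 0.04054 m³/s
Q = Σ q = 0.5001 m³/s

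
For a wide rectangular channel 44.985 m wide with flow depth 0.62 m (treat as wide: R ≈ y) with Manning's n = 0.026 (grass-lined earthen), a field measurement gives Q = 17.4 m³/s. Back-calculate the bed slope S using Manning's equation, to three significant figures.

A = b·y = 44.985 × 0.62 = 27.89 m²
Wide channel: R ≈ y = 0.62 m
S = (Q·n / (1·A·R^(2/3)))² = (17.4×0.026 / (1×27.89×0.7271))² = 0.0004977

0.000498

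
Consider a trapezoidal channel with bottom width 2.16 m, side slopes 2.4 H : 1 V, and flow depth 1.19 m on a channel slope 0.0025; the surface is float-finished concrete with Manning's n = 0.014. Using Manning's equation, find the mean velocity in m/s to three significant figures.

A = (b + z·y)·y = (2.16 + 2.4×1.19)×1.19 = 5.969 m²
P = b + 2y√(1+z²) = 2.16 + 2×1.19×√(1+2.4²) = 8.348 m
R = A/P = 5.969/8.348 = 0.7150 m
Q = (1/n)·A·R^(2/3)·S^(1/2) = (1/0.014) × 5.969 × 0.7150^(2/3) × 0.0025^(1/2) = 17.05 m³/s
V = Q/A = 17.05/5.969 = 2.856 m/s

2.86 m/s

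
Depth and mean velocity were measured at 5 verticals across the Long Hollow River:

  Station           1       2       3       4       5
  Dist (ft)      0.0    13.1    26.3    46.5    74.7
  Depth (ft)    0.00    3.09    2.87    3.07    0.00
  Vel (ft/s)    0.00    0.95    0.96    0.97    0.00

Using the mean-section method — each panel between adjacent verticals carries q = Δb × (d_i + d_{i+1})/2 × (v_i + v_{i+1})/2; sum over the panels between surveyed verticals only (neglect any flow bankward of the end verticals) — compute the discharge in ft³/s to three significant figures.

126 ft³/s

Panel 1-2: Δb = 13.1 ft, d̄ = (0.00+3.09)/2 = 1.545, v̄ = (0.00+0.95)/2 = 0.475 → q = 13.1×1.545×0.475 = 9.614 ft³/s
Panel 2-3: Δb = 13.2 ft, d̄ = (3.09+2.87)/2 = 2.98, v̄ = (0.95+0.96)/2 = 0.955 → q = 13.2×2.98×0.955 = 37.57 ft³/s
Panel 3-4: Δb = 20.2 ft, d̄ = (2.87+3.07)/2 = 2.97, v̄ = (0.96+0.97)/2 = 0.965 → q = 20.2×2.97×0.965 = 57.89 ft³/s
Panel 4-5: Δb = 28.2 ft, d̄ = (3.07+0.00)/2 = 1.535, v̄ = (0.97+0.00)/2 = 0.485 → q = 28.2×1.535×0.485 = 20.99 ft³/s
Q = Σ q = 126.1 ft³/s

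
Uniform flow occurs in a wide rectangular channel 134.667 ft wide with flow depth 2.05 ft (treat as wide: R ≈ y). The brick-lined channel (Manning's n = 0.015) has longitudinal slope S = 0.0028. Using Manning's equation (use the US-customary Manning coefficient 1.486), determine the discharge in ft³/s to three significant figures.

2340 ft³/s

A = b·y = 134.667 × 2.05 = 276.1 ft²
Wide channel: R ≈ y = 2.05 ft
Q = (1.486/n)·A·R^(2/3)·S^(1/2) = (1.486/0.015) × 276.1 × 2.050^(2/3) × 0.0028^(1/2) = 2335 ft³/s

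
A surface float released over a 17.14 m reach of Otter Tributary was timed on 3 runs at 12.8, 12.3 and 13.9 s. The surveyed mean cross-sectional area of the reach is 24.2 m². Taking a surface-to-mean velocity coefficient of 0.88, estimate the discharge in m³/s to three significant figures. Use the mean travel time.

t̄ = (12.8 + 12.3 + 13.9) / 3 = 13 s
v_surface = L / t̄ = 17.14 / 13 = 1.318 m/s
v_mean = 0.88 × 1.318 = 1.160 m/s
Q = A × v_mean = 24.2 × 1.160 = 28.08 m³/s

28.1 m³/s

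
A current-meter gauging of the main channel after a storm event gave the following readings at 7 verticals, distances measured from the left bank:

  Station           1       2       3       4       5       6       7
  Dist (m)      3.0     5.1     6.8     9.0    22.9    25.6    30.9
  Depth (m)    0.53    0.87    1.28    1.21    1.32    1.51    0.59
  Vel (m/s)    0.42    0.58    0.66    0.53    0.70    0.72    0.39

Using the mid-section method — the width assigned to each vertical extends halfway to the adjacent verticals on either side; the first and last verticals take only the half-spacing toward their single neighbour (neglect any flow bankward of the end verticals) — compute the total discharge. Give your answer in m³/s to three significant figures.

20.6 m³/s

w_1 = (5.1 − 3.0)/2 = 1.05 m; q_1 = 0.42 × 0.53 × 1.05 = 0.2337 m³/s
w_2 = (6.8 − 3.0)/2 = 1.9 m; q_2 = 0.58 × 0.87 × 1.9 = 0.9587 m³/s
w_3 = (9.0 − 5.1)/2 = 1.95 m; q_3 = 0.66 × 1.28 × 1.95 = 1.647 m³/s
w_4 = (22.9 − 6.8)/2 = 8.05 m; q_4 = 0.53 × 1.21 × 8.05 = 5.162 m³/s
w_5 = (25.6 − 9.0)/2 = 8.3 m; q_5 = 0.70 × 1.32 × 8.3 = 7.669 m³/s
w_6 = (30.9 − 22.9)/2 = 4 m; q_6 = 0.72 × 1.51 × 4 = 4.349 m³/s
w_7 = (30.9 − 25.6)/2 = 2.65 m; q_7 = 0.39 × 0.59 × 2.65 = 0.6098 m³/s
Q = Σ qᵢ = 20.63 m³/s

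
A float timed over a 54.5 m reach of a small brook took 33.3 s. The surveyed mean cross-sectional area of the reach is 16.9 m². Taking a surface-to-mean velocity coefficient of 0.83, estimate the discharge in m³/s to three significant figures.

23.0 m³/s

v_surface = L / t̄ = 54.5 / 33.3 = 1.637 m/s
v_mean = 0.83 × 1.637 = 1.358 m/s
Q = A × v_mean = 16.9 × 1.358 = 22.96 m³/s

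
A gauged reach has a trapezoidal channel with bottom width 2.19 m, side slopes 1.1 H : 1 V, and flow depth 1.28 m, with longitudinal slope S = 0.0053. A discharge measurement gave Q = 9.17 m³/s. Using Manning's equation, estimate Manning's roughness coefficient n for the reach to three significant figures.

0.0307

A = (b + z·y)·y = (2.19 + 1.1×1.28)×1.28 = 4.605 m²
P = b + 2y√(1+z²) = 2.19 + 2×1.28×√(1+1.1²) = 5.996 m
R = A/P = 4.605/5.996 = 0.7681 m
n = (1/Q)·A·R^(2/3)·S^(1/2) = (1/9.17) × 4.605 × 0.8387 × 0.07280 = 0.03067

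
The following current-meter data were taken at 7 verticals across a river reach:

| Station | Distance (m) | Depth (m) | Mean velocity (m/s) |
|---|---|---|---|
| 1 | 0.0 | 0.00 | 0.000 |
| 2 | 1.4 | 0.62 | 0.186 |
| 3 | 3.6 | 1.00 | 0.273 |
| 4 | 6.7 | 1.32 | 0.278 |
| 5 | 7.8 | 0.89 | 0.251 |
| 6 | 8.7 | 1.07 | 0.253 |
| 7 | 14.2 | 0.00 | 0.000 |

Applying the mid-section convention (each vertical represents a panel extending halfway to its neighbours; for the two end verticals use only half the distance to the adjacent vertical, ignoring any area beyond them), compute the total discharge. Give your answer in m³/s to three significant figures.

w_2 = (3.6 − 0.0)/2 = 1.8 m; q_2 = 0.186 × 0.62 × 1.8 = 0.2076 m³/s
w_3 = (6.7 − 1.4)/2 = 2.65 m; q_3 = 0.273 × 1.00 × 2.65 = 0.7235 m³/s
w_4 = (7.8 − 3.6)/2 = 2.1 m; q_4 = 0.278 × 1.32 × 2.1 = 0.7706 m³/s
w_5 = (8.7 − 6.7)/2 = 1 m; q_5 = 0.251 × 0.89 × 1 = 0.2234 m³/s
w_6 = (14.2 − 7.8)/2 = 3.2 m; q_6 = 0.253 × 1.07 × 3.2 = 0.8663 m³/s
Stations 1, 7 contribute zero (depth or velocity is 0).
Q = Σ qᵢ = 2.791 m³/s

2.79 m³/s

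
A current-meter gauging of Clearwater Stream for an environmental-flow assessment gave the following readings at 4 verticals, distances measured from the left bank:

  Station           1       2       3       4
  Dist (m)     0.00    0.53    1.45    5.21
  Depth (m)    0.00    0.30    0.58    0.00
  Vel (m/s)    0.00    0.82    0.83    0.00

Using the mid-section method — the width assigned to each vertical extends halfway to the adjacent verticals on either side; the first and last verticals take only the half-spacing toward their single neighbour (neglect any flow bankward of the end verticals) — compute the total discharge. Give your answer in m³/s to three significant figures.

w_2 = (1.45 − 0.00)/2 = 0.725 m; q_2 = 0.82 × 0.30 × 0.725 = 0.1784 m³/s
w_3 = (5.21 − 0.53)/2 = 2.34 m; q_3 = 0.83 × 0.58 × 2.34 = 1.126 m³/s
Stations 1, 4 contribute zero (depth or velocity is 0).
Q = Σ qᵢ = 1.305 m³/s

1.30 m³/s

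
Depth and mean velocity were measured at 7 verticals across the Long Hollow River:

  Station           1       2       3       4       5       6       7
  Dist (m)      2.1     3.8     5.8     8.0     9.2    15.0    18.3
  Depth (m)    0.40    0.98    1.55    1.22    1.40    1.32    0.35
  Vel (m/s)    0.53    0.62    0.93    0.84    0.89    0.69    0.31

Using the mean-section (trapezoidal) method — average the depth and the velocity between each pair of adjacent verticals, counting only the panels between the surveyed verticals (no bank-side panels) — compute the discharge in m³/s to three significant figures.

Panel 1-2: Δb = 1.7 m, d̄ = (0.40+0.98)/2 = 0.69, v̄ = (0.53+0.62)/2 = 0.575 → q = 1.7×0.69×0.575 = 0.6745 m³/s
Panel 2-3: Δb = 2 m, d̄ = (0.98+1.55)/2 = 1.265, v̄ = (0.62+0.93)/2 = 0.775 → q = 2×1.265×0.775 = 1.961 m³/s
Panel 3-4: Δb = 2.2 m, d̄ = (1.55+1.22)/2 = 1.385, v̄ = (0.93+0.84)/2 = 0.885 → q = 2.2×1.385×0.885 = 2.697 m³/s
Panel 4-5: Δb = 1.2 m, d̄ = (1.22+1.40)/2 = 1.31, v̄ = (0.84+0.89)/2 = 0.865 → q = 1.2×1.31×0.865 = 1.360 m³/s
Panel 5-6: Δb = 5.8 m, d̄ = (1.40+1.32)/2 = 1.36, v̄ = (0.89+0.69)/2 = 0.79 → q = 5.8×1.36×0.79 = 6.232 m³/s
Panel 6-7: Δb = 3.3 m, d̄ = (1.32+0.35)/2 = 0.835, v̄ = (0.69+0.31)/2 = 0.5 → q = 3.3×0.835×0.5 = 1.378 m³/s
Q = Σ q = 14.30 m³/s

14.3 m³/s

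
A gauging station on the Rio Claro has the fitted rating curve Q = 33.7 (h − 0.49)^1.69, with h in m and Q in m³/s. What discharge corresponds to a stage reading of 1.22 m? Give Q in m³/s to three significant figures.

Q = 33.7 × (1.22 − 0.49)^1.69 = 33.7 × 0.73^1.69 = 19.80 m³/s

19.8 m³/s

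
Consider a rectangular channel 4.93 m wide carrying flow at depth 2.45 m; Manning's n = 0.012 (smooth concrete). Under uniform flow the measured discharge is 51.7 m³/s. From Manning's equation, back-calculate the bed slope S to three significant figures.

A = b·y = 4.93 × 2.45 = 12.08 m²
P = b + 2y = 4.93 + 2×2.45 = 9.830 m
R = A/P = 12.08/9.830 = 1.229 m
S = (Q·n / (1·A·R^(2/3)))² = (51.7×0.012 / (1×12.08×1.147))² = 0.002005

0.00200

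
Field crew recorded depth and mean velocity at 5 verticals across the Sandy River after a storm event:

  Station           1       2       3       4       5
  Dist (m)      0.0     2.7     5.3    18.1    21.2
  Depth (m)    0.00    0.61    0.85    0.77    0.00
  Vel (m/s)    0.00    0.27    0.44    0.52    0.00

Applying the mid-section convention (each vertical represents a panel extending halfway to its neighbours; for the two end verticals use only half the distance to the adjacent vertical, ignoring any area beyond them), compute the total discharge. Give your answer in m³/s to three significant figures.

6.50 m³/s

w_2 = (5.3 − 0.0)/2 = 2.65 m; q_2 = 0.27 × 0.61 × 2.65 = 0.4365 m³/s
w_3 = (18.1 − 2.7)/2 = 7.7 m; q_3 = 0.44 × 0.85 × 7.7 = 2.880 m³/s
w_4 = (21.2 − 5.3)/2 = 7.95 m; q_4 = 0.52 × 0.77 × 7.95 = 3.183 m³/s
Stations 1, 5 contribute zero (depth or velocity is 0).
Q = Σ qᵢ = 6.499 m³/s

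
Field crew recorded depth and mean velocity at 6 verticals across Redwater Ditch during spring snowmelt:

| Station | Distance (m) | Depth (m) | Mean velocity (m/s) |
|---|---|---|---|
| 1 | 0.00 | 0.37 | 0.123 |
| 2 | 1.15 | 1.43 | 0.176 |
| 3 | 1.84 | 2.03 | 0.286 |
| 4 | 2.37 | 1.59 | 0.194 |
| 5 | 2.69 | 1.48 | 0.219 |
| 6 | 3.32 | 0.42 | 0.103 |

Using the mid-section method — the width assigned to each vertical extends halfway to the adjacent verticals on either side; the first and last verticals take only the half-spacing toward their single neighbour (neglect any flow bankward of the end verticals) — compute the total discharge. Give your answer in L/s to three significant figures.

911 L/s

w_1 = (1.15 − 0.00)/2 = 0.575 m; q_1 = 0.123 × 0.37 × 0.575 = 0.02617 m³/s
w_2 = (1.84 − 0.00)/2 = 0.92 m; q_2 = 0.176 × 1.43 × 0.92 = 0.2315 m³/s
w_3 = (2.37 − 1.15)/2 = 0.61 m; q_3 = 0.286 × 2.03 × 0.61 = 0.3542 m³/s
w_4 = (2.69 − 1.84)/2 = 0.425 m; q_4 = 0.194 × 1.59 × 0.425 = 0.1311 m³/s
w_5 = (3.32 − 2.37)/2 = 0.475 m; q_5 = 0.219 × 1.48 × 0.475 = 0.1540 m³/s
w_6 = (3.32 − 2.69)/2 = 0.315 m; q_6 = 0.103 × 0.42 × 0.315 = 0.01363 m³/s
Q = Σ qᵢ = 0.9105 m³/s
= 0.9105 × 1000 = 910.5 L/s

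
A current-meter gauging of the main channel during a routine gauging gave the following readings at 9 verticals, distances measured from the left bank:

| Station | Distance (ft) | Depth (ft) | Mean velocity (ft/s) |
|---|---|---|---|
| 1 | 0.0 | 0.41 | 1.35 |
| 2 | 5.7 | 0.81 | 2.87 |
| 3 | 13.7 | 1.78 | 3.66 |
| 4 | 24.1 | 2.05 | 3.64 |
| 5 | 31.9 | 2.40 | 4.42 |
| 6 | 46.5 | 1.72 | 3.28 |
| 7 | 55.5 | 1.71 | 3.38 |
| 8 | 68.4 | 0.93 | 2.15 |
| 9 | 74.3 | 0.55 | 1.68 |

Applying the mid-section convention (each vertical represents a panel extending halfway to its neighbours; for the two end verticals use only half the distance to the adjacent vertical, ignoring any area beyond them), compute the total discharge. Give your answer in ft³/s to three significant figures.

w_1 = (5.7 − 0.0)/2 = 2.85 ft; q_1 = 1.35 × 0.41 × 2.85 = 1.577 ft³/s
w_2 = (13.7 − 0.0)/2 = 6.85 ft; q_2 = 2.87 × 0.81 × 6.85 = 15.92 ft³/s
w_3 = (24.1 − 5.7)/2 = 9.2 ft; q_3 = 3.66 × 1.78 × 9.2 = 59.94 ft³/s
w_4 = (31.9 − 13.7)/2 = 9.1 ft; q_4 = 3.64 × 2.05 × 9.1 = 67.90 ft³/s
w_5 = (46.5 − 24.1)/2 = 11.2 ft; q_5 = 4.42 × 2.40 × 11.2 = 118.8 ft³/s
w_6 = (55.5 − 31.9)/2 = 11.8 ft; q_6 = 3.28 × 1.72 × 11.8 = 66.57 ft³/s
w_7 = (68.4 − 46.5)/2 = 10.95 ft; q_7 = 3.38 × 1.71 × 10.95 = 63.29 ft³/s
w_8 = (74.3 − 55.5)/2 = 9.4 ft; q_8 = 2.15 × 0.93 × 9.4 = 18.80 ft³/s
w_9 = (74.3 − 68.4)/2 = 2.95 ft; q_9 = 1.68 × 0.55 × 2.95 = 2.726 ft³/s
Q = Σ qᵢ = 415.5 ft³/s

416 ft³/s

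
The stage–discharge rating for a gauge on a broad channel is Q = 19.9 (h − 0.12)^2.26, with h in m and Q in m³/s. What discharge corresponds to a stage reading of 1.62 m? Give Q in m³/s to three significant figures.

Q = 19.9 × (1.62 − 0.12)^2.26 = 19.9 × 1.5^2.26 = 49.75 m³/s

49.8 m³/s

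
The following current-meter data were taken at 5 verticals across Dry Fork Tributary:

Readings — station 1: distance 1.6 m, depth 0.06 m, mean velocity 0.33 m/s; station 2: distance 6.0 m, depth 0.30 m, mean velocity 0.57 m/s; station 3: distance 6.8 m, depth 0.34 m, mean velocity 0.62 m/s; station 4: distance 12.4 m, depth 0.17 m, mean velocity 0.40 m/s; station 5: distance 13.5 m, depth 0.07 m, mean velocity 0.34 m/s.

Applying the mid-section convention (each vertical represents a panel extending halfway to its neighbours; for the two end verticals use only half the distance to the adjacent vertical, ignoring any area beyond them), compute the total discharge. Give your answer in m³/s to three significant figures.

1.40 m³/s

w_1 = (6.0 − 1.6)/2 = 2.2 m; q_1 = 0.33 × 0.06 × 2.2 = 0.04356 m³/s
w_2 = (6.8 − 1.6)/2 = 2.6 m; q_2 = 0.57 × 0.30 × 2.6 = 0.4446 m³/s
w_3 = (12.4 − 6.0)/2 = 3.2 m; q_3 = 0.62 × 0.34 × 3.2 = 0.6746 m³/s
w_4 = (13.5 − 6.8)/2 = 3.35 m; q_4 = 0.40 × 0.17 × 3.35 = 0.2278 m³/s
w_5 = (13.5 − 12.4)/2 = 0.55 m; q_5 = 0.34 × 0.07 × 0.55 = 0.01309 m³/s
Q = Σ qᵢ = 1.404 m³/s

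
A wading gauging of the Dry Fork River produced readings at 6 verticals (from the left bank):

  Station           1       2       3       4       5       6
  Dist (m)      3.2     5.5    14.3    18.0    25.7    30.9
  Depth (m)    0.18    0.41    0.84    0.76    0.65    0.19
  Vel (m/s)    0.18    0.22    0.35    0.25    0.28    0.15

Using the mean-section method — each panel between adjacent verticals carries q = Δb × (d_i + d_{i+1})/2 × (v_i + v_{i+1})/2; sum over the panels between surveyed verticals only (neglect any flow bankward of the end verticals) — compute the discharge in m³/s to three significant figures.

4.50 m³/s

Panel 1-2: Δb = 2.3 m, d̄ = (0.18+0.41)/2 = 0.295, v̄ = (0.18+0.22)/2 = 0.2 → q = 2.3×0.295×0.2 = 0.1357 m³/s
Panel 2-3: Δb = 8.8 m, d̄ = (0.41+0.84)/2 = 0.625, v̄ = (0.22+0.35)/2 = 0.285 → q = 8.8×0.625×0.285 = 1.568 m³/s
Panel 3-4: Δb = 3.7 m, d̄ = (0.84+0.76)/2 = 0.8, v̄ = (0.35+0.25)/2 = 0.3 → q = 3.7×0.8×0.3 = 0.8880 m³/s
Panel 4-5: Δb = 7.7 m, d̄ = (0.76+0.65)/2 = 0.705, v̄ = (0.25+0.28)/2 = 0.265 → q = 7.7×0.705×0.265 = 1.439 m³/s
Panel 5-6: Δb = 5.2 m, d̄ = (0.65+0.19)/2 = 0.42, v̄ = (0.28+0.15)/2 = 0.215 → q = 5.2×0.42×0.215 = 0.4696 m³/s
Q = Σ q = 4.499 m³/s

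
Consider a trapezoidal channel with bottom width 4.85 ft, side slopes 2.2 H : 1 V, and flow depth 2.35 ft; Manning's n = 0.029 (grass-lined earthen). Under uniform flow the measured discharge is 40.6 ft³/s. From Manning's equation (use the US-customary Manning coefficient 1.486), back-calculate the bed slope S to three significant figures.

A = (b + z·y)·y = (4.85 + 2.2×2.35)×2.35 = 23.55 ft²
P = b + 2y√(1+z²) = 4.85 + 2×2.35×√(1+2.2²) = 16.21 ft
R = A/P = 23.55/16.21 = 1.453 ft
S = (Q·n / (1.486·A·R^(2/3)))² = (40.6×0.029 / (1.486×23.55×1.283))² = 0.0006881

0.000688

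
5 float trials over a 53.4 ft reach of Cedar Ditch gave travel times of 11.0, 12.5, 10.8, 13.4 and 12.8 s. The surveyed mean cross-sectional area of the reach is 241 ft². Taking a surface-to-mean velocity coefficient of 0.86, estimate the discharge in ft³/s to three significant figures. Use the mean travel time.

t̄ = (11.0 + 12.5 + 10.8 + 13.4 + 12.8) / 5 = 12.1 s
v_surface = L / t̄ = 53.4 / 12.1 = 4.413 ft/s
v_mean = 0.86 × 4.413 = 3.795 ft/s
Q = A × v_mean = 241 × 3.795 = 914.7 ft³/s

915 ft³/s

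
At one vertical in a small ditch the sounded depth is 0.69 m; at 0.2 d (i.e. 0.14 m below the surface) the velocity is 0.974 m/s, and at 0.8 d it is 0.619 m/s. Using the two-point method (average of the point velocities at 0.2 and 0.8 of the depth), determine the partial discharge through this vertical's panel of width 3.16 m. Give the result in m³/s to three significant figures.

v̄ = (0.974 + 0.619) / 2 = 0.7965 m/s
q = v̄ × d × w = 0.7965 × 0.69 × 3.16 = 1.737 m³/s

1.74 m³/s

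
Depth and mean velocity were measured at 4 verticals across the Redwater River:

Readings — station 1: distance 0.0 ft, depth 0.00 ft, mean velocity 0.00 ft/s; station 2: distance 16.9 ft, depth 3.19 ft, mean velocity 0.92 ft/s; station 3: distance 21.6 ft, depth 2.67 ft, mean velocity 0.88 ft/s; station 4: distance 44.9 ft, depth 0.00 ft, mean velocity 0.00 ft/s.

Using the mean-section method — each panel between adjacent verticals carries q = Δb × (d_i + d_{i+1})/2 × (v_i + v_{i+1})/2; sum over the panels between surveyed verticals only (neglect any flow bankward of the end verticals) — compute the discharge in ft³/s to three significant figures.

38.5 ft³/s

Panel 1-2: Δb = 16.9 ft, d̄ = (0.00+3.19)/2 = 1.595, v̄ = (0.00+0.92)/2 = 0.46 → q = 16.9×1.595×0.46 = 12.40 ft³/s
Panel 2-3: Δb = 4.7 ft, d̄ = (3.19+2.67)/2 = 2.93, v̄ = (0.92+0.88)/2 = 0.9 → q = 4.7×2.93×0.9 = 12.39 ft³/s
Panel 3-4: Δb = 23.3 ft, d̄ = (2.67+0.00)/2 = 1.335, v̄ = (0.88+0.00)/2 = 0.44 → q = 23.3×1.335×0.44 = 13.69 ft³/s
Q = Σ q = 38.48 ft³/s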